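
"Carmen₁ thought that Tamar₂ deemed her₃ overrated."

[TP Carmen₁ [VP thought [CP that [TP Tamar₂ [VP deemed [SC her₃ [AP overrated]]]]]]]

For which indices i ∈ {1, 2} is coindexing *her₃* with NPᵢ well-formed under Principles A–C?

{1}

*her* is a pronoun, so Principle B applies: it must be free in its binding domain.
Binding domain of *her₃*: the embedded TP, whose subject is Tamar₂.
*Carmen₁* c-commands the pronoun but from outside its binding domain, and is not c-commanded by it → coindexation permitted.
*Tamar₂* c-commands the pronoun within its binding domain → coindexation would violate Principle B.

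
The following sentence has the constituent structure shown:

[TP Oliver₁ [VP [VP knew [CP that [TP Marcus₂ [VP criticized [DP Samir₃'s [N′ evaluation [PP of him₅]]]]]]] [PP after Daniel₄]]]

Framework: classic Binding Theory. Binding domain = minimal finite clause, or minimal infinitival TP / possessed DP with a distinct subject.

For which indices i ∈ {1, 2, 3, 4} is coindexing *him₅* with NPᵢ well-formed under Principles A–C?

*him* is a pronoun, so Principle B applies: it must be free in its binding domain.
Binding domain of *him₅*: the possessed DP, whose subject is Samir₃.
*Oliver₁* c-commands the pronoun but from outside its binding domain, and is not c-commanded by it → coindexation permitted.
*Marcus₂* c-commands the pronoun but from outside its binding domain, and is not c-commanded by it → coindexation permitted.
*Samir₃* c-commands the pronoun within its binding domain → coindexation would violate Principle B.
*Daniel₄* and the pronoun do not c-command one another → neither Principle B nor Principle C is at stake; coindexation permitted.

{1, 2, 4}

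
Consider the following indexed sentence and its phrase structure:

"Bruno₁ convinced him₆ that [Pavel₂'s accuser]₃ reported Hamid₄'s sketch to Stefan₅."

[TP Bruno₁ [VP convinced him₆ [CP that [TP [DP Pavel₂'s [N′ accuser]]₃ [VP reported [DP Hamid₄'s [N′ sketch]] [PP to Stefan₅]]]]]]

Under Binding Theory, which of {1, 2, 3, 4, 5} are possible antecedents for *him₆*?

none

*him* is a pronoun, so Principle B applies: it must be free in its binding domain.
Binding domain of *him₆*: the matrix TP, whose subject is Bruno₁.
*Bruno₁* c-commands the pronoun within its binding domain → coindexation would violate Principle B.
*Pavel₂*: the pronoun c-commands this R-expression → coindexation would violate Principle C on *Pavel₂*.
*[Pavel₂'s accuser]₃*: the pronoun c-commands this R-expression → coindexation would violate Principle C on *[Pavel₂'s accuser]₃*.
*Hamid₄*: the pronoun c-commands this R-expression → coindexation would violate Principle C on *Hamid₄*.
*Stefan₅*: the pronoun c-commands this R-expression → coindexation would violate Principle C on *Stefan₅*.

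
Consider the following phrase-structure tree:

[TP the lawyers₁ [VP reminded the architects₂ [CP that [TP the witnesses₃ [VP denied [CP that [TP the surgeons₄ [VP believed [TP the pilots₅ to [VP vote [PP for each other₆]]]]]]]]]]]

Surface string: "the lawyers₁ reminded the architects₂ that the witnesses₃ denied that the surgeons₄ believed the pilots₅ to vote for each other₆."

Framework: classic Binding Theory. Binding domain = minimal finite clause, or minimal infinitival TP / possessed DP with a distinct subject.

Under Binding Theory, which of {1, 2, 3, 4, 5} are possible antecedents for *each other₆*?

*each other* is an anaphor, so Principle A applies: it must be bound in its binding domain.
Binding domain of *each other₆*: the embedded TP, whose subject is the pilots₅.
*the lawyers₁* c-commands the anaphor but is outside its binding domain → cannot satisfy Principle A.
*the architects₂* c-commands the anaphor but is outside its binding domain → cannot satisfy Principle A.
*the witnesses₃* c-commands the anaphor but is outside its binding domain → cannot satisfy Principle A.
*the surgeons₄* c-commands the anaphor but is outside its binding domain → cannot satisfy Principle A.
*the pilots₅* c-commands the anaphor within its binding domain → licit binder.

{5}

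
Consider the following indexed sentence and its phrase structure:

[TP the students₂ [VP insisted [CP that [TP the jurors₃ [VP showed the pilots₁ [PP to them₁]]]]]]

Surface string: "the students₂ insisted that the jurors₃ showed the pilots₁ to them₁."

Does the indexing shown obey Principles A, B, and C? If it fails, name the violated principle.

The two coindexed NPs are *the pilots₁* and *them₁*.
*them₁* is a pronoun. Its binding domain is the embedded TP, whose subject is the jurors₃.
*the pilots₁* c-commands it within that domain and carries the same index.
The pronoun is locally bound → Principle B violation.

Principle B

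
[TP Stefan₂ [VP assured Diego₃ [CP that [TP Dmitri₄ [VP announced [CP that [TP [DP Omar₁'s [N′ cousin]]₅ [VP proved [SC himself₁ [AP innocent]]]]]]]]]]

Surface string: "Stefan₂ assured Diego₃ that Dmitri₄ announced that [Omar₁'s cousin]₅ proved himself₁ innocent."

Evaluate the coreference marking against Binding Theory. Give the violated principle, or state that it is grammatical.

The two coindexed NPs are *Omar₁* and *himself₁*.
*himself₁* is an anaphor. Principle A requires it to be bound within its binding domain — the embedded TP, whose subject is [Omar₁'s cousin]₅.
Within that domain it is c-commanded by *[Omar₁'s cousin]₅*, which does not share its index.
*Omar₁* does not c-command the anaphor at all.
The anaphor is unbound in its domain → Principle A violation.

Principle A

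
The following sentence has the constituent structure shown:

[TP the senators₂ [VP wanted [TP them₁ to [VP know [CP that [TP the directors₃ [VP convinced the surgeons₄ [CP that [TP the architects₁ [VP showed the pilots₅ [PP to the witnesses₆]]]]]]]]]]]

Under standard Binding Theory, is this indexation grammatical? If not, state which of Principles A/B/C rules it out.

The two coindexed NPs are *them₁* and *the architects₁*.
*the architects₁* is an R-expression. Principle C requires it to be free everywhere.
*them₁* c-commands it and carries the same index.
The R-expression is bound → Principle C violation.

Principle C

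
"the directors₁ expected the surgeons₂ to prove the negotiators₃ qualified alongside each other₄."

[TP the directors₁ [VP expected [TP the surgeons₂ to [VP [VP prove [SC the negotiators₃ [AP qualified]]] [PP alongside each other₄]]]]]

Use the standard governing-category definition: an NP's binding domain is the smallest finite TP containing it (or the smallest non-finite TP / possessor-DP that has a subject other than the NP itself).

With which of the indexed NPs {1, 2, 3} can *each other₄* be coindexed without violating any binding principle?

*each other* is an anaphor, so Principle A applies: it must be bound in its binding domain.
Binding domain of *each other₄*: the embedded TP, whose subject is the surgeons₂.
*the directors₁* c-commands the anaphor but is outside its binding domain → cannot satisfy Principle A.
*the surgeons₂* c-commands the anaphor within its binding domain → licit binder.
*the negotiators₃* does not c-command the anaphor → cannot bind it.

{2}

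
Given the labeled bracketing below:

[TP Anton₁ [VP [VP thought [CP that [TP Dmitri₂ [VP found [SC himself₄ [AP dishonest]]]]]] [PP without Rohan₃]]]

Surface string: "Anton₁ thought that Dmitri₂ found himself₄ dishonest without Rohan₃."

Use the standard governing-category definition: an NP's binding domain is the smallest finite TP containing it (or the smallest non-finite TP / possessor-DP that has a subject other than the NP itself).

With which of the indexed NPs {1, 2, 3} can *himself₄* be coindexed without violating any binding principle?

{2}

*himself* is an anaphor, so Principle A applies: it must be bound in its binding domain.
Binding domain of *himself₄*: the embedded TP, whose subject is Dmitri₂.
*Anton₁* c-commands the anaphor but is outside its binding domain → cannot satisfy Principle A.
*Dmitri₂* c-commands the anaphor within its binding domain → licit binder.
*Rohan₃* does not c-command the anaphor → cannot bind it.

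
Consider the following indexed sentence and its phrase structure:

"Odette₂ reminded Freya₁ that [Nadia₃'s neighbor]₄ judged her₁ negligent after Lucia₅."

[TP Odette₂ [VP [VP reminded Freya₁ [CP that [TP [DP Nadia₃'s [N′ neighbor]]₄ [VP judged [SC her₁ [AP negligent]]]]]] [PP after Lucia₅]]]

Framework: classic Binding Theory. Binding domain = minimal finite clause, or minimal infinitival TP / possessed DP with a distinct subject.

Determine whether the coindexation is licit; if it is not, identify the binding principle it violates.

grammatical

The two coindexed NPs are *Freya₁* and *her₁*.
*her₁* is a pronoun; its binding domain is the embedded TP, whose subject is [Nadia₃'s neighbor]₄. Within that domain it is c-commanded only by *[Nadia₃'s neighbor]₄*, which carries a different index — the pronoun is free locally, so Principle B holds.
*Freya₁* is an R-expression; *her₁* does not c-command it, and no other NP shares its index, so Principle C is satisfied.
All principles are respected.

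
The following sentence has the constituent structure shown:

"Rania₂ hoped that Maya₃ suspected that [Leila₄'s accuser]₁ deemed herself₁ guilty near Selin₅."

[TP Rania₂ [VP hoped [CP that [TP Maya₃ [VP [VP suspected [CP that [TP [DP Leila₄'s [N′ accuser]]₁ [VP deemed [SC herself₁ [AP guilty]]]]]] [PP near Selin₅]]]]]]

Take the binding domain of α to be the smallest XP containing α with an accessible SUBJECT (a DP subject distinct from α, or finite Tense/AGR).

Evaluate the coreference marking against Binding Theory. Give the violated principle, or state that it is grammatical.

grammatical

The two coindexed NPs are *[Leila₄'s accuser]₁* and *herself₁*.
*herself₁* is an anaphor; its binding domain is the embedded TP, whose subject is [Leila₄'s accuser]₁. *[Leila₄'s accuser]₁* c-commands it within that domain and shares its index, so Principle A is satisfied.
*[Leila₄'s accuser]₁* is an R-expression; *herself₁* does not c-command it, and no other NP shares its index, so Principle C is satisfied.
All principles are respected.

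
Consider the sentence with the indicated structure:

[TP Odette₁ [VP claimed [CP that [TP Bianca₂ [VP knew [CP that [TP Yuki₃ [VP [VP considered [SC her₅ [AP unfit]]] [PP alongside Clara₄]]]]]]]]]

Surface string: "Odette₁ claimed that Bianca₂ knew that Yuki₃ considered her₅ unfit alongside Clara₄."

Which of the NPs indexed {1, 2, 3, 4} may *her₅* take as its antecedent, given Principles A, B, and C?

{1, 2, 4}

*her* is a pronoun, so Principle B applies: it must be free in its binding domain.
Binding domain of *her₅*: the embedded TP, whose subject is Yuki₃.
*Odette₁* c-commands the pronoun but from outside its binding domain, and is not c-commanded by it → coindexation permitted.
*Bianca₂* c-commands the pronoun but from outside its binding domain, and is not c-commanded by it → coindexation permitted.
*Yuki₃* c-commands the pronoun within its binding domain → coindexation would violate Principle B.
*Clara₄* and the pronoun do not c-command one another → neither Principle B nor Principle C is at stake; coindexation permitted.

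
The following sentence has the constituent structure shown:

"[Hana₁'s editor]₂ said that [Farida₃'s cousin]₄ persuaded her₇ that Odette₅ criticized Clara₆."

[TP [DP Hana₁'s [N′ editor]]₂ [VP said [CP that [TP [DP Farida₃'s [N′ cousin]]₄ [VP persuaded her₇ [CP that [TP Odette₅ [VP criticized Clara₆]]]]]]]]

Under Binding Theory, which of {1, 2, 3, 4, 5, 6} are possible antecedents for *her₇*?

{1, 2, 3}

*her* is a pronoun, so Principle B applies: it must be free in its binding domain.
Binding domain of *her₇*: the embedded TP, whose subject is [Farida₃'s cousin]₄.
*Hana₁* and the pronoun do not c-command one another → neither Principle B nor Principle C is at stake; coindexation permitted.
*[Hana₁'s editor]₂* c-commands the pronoun but from outside its binding domain, and is not c-commanded by it → coindexation permitted.
*Farida₃* and the pronoun do not c-command one another → neither Principle B nor Principle C is at stake; coindexation permitted.
*[Farida₃'s cousin]₄* c-commands the pronoun within its binding domain → coindexation would violate Principle B.
*Odette₅*: the pronoun c-commands this R-expression → coindexation would violate Principle C on *Odette₅*.
*Clara₆*: the pronoun c-commands this R-expression → coindexation would violate Principle C on *Clara₆*.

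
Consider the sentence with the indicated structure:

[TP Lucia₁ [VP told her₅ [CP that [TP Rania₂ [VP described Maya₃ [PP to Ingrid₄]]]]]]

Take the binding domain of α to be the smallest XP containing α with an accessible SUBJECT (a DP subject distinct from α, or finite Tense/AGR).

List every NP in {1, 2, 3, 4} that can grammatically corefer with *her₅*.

*her* is a pronoun, so Principle B applies: it must be free in its binding domain.
Binding domain of *her₅*: the matrix TP, whose subject is Lucia₁.
*Lucia₁* c-commands the pronoun within its binding domain → coindexation would violate Principle B.
*Rania₂*: the pronoun c-commands this R-expression → coindexation would violate Principle C on *Rania₂*.
*Maya₃*: the pronoun c-commands this R-expression → coindexation would violate Principle C on *Maya₃*.
*Ingrid₄*: the pronoun c-commands this R-expression → coindexation would violate Principle C on *Ingrid₄*.

none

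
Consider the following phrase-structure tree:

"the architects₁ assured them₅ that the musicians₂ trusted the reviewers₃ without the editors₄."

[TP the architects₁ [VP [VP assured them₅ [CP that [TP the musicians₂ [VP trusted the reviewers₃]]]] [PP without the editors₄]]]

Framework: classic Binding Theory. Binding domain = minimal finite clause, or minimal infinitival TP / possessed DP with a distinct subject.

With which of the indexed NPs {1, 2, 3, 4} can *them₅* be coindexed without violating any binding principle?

*them* is a pronoun, so Principle B applies: it must be free in its binding domain.
Binding domain of *them₅*: the matrix TP, whose subject is the architects₁.
*the architects₁* c-commands the pronoun within its binding domain → coindexation would violate Principle B.
*the musicians₂*: the pronoun c-commands this R-expression → coindexation would violate Principle C on *the musicians₂*.
*the reviewers₃*: the pronoun c-commands this R-expression → coindexation would violate Principle C on *the reviewers₃*.
*the editors₄* and the pronoun do not c-command one another → neither Principle B nor Principle C is at stake; coindexation permitted.

{4}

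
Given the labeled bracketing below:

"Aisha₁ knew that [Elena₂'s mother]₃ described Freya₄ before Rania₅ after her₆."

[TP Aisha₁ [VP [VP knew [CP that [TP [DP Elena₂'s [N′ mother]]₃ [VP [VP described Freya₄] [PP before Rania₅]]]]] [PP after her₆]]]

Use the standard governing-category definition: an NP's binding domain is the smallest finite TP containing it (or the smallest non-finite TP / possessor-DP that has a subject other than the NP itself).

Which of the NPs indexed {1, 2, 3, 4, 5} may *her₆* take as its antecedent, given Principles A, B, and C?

*her* is a pronoun, so Principle B applies: it must be free in its binding domain.
Binding domain of *her₆*: the matrix TP, whose subject is Aisha₁.
*Aisha₁* c-commands the pronoun within its binding domain → coindexation would violate Principle B.
*Elena₂* and the pronoun do not c-command one another → neither Principle B nor Principle C is at stake; coindexation permitted.
*[Elena₂'s mother]₃* and the pronoun do not c-command one another → neither Principle B nor Principle C is at stake; coindexation permitted.
*Freya₄* and the pronoun do not c-command one another → neither Principle B nor Principle C is at stake; coindexation permitted.
*Rania₅* and the pronoun do not c-command one another → neither Principle B nor Principle C is at stake; coindexation permitted.

{2, 3, 4, 5}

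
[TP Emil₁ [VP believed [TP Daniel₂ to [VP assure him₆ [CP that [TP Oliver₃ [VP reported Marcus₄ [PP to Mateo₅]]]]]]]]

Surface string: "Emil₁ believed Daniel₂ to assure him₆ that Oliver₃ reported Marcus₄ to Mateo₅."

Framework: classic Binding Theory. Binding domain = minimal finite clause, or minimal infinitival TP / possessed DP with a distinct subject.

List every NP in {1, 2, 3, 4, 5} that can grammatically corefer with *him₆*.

{1}

*him* is a pronoun, so Principle B applies: it must be free in its binding domain.
Binding domain of *him₆*: the embedded TP, whose subject is Daniel₂.
*Emil₁* c-commands the pronoun but from outside its binding domain, and is not c-commanded by it → coindexation permitted.
*Daniel₂* c-commands the pronoun within its binding domain → coindexation would violate Principle B.
*Oliver₃*: the pronoun c-commands this R-expression → coindexation would violate Principle C on *Oliver₃*.
*Marcus₄*: the pronoun c-commands this R-expression → coindexation would violate Principle C on *Marcus₄*.
*Mateo₅*: the pronoun c-commands this R-expression → coindexation would violate Principle C on *Mateo₅*.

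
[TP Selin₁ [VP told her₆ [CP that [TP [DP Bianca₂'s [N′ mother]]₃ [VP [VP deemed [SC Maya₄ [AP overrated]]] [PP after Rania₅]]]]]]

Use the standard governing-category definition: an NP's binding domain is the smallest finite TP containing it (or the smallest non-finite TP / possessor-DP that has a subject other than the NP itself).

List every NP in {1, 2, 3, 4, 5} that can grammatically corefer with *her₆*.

none

*her* is a pronoun, so Principle B applies: it must be free in its binding domain.
Binding domain of *her₆*: the matrix TP, whose subject is Selin₁.
*Selin₁* c-commands the pronoun within its binding domain → coindexation would violate Principle B.
*Bianca₂*: the pronoun c-commands this R-expression → coindexation would violate Principle C on *Bianca₂*.
*[Bianca₂'s mother]₃*: the pronoun c-commands this R-expression → coindexation would violate Principle C on *[Bianca₂'s mother]₃*.
*Maya₄*: the pronoun c-commands this R-expression → coindexation would violate Principle C on *Maya₄*.
*Rania₅*: the pronoun c-commands this R-expression → coindexation would violate Principle C on *Rania₅*.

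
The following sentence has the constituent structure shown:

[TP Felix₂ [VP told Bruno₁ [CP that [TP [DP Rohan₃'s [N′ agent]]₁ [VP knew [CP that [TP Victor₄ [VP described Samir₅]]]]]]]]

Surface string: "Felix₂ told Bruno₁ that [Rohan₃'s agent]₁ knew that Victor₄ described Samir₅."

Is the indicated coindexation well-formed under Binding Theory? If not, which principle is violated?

Principle C

The two coindexed NPs are *[Rohan₃'s agent]₁* and *Bruno₁*.
*[Rohan₃'s agent]₁* is an R-expression. Principle C requires it to be free everywhere.
*Bruno₁* c-commands it and carries the same index.
The R-expression is bound → Principle C violation.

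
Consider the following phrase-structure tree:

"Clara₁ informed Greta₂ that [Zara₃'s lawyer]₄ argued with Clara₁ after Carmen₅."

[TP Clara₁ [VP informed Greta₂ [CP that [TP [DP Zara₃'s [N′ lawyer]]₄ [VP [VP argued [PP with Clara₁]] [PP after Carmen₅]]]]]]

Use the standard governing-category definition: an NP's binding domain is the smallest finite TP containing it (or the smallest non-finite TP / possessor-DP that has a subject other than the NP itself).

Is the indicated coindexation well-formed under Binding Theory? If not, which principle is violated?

Principle C

The two coindexed NPs are *Clara₁* (the lower occurrence) and *Clara₁* (the higher occurrence).
*Clara₁* (the lower occurrence) is an R-expression. Principle C requires it to be free everywhere.
*Clara₁* (the higher occurrence) c-commands it and carries the same index.
The R-expression is bound → Principle C violation.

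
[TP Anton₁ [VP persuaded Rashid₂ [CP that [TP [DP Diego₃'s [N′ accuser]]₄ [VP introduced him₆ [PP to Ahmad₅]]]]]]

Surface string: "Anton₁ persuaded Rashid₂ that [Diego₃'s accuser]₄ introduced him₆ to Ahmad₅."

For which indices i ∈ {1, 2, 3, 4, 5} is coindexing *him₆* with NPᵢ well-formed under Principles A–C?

{1, 2, 3}

*him* is a pronoun, so Principle B applies: it must be free in its binding domain.
Binding domain of *him₆*: the embedded TP, whose subject is [Diego₃'s accuser]₄.
*Anton₁* c-commands the pronoun but from outside its binding domain, and is not c-commanded by it → coindexation permitted.
*Rashid₂* c-commands the pronoun but from outside its binding domain, and is not c-commanded by it → coindexation permitted.
*Diego₃* and the pronoun do not c-command one another → neither Principle B nor Principle C is at stake; coindexation permitted.
*[Diego₃'s accuser]₄* c-commands the pronoun within its binding domain → coindexation would violate Principle B.
*Ahmad₅*: the pronoun c-commands this R-expression → coindexation would violate Principle C on *Ahmad₅*.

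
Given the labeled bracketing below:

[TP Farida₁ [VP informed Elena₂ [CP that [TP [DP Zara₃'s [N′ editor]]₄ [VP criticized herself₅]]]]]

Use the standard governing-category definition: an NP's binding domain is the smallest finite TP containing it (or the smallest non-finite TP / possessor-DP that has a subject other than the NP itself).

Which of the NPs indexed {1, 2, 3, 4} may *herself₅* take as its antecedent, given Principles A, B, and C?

{4}

*herself* is an anaphor, so Principle A applies: it must be bound in its binding domain.
Binding domain of *herself₅*: the embedded TP, whose subject is [Zara₃'s editor]₄.
*Farida₁* c-commands the anaphor but is outside its binding domain → cannot satisfy Principle A.
*Elena₂* c-commands the anaphor but is outside its binding domain → cannot satisfy Principle A.
*Zara₃* does not c-command the anaphor → cannot bind it.
*[Zara₃'s editor]₄* c-commands the anaphor within its binding domain → licit binder.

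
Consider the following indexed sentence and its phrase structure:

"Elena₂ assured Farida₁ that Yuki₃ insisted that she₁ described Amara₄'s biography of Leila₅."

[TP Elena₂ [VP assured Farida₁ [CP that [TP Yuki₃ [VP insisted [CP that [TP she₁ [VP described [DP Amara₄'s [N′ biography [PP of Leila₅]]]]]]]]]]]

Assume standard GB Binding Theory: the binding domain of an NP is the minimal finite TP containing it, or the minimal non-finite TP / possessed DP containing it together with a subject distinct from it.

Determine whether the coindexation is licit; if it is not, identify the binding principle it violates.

grammatical

The two coindexed NPs are *Farida₁* and *she₁*.
*she₁* is a pronoun; nothing c-commands it within its binding domain (the embedded TP.), so Principle B holds trivially.
*Farida₁* is an R-expression; *she₁* does not c-command it, and no other NP shares its index, so Principle C is satisfied.
All principles are respected.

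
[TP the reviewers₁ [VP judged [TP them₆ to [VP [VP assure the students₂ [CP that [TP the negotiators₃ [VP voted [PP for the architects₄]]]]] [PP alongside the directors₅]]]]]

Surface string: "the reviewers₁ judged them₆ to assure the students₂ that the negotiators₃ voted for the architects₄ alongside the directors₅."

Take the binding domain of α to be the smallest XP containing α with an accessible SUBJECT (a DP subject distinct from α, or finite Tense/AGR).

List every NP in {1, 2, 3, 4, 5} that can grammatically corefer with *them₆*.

none

*them* is a pronoun, so Principle B applies: it must be free in its binding domain.
Binding domain of *them₆*: the matrix TP, whose subject is the reviewers₁.
*the reviewers₁* c-commands the pronoun within its binding domain → coindexation would violate Principle B.
*the students₂*: the pronoun c-commands this R-expression → coindexation would violate Principle C on *the students₂*.
*the negotiators₃*: the pronoun c-commands this R-expression → coindexation would violate Principle C on *the negotiators₃*.
*the architects₄*: the pronoun c-commands this R-expression → coindexation would violate Principle C on *the architects₄*.
*the directors₅*: the pronoun c-commands this R-expression → coindexation would violate Principle C on *the directors₅*.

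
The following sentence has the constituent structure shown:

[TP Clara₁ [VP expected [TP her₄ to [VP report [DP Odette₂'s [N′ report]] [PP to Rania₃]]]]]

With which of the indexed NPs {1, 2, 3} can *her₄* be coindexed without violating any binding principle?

none

*her* is a pronoun, so Principle B applies: it must be free in its binding domain.
Binding domain of *her₄*: the matrix TP, whose subject is Clara₁.
*Clara₁* c-commands the pronoun within its binding domain → coindexation would violate Principle B.
*Odette₂*: the pronoun c-commands this R-expression → coindexation would violate Principle C on *Odette₂*.
*Rania₃*: the pronoun c-commands this R-expression → coindexation would violate Principle C on *Rania₃*.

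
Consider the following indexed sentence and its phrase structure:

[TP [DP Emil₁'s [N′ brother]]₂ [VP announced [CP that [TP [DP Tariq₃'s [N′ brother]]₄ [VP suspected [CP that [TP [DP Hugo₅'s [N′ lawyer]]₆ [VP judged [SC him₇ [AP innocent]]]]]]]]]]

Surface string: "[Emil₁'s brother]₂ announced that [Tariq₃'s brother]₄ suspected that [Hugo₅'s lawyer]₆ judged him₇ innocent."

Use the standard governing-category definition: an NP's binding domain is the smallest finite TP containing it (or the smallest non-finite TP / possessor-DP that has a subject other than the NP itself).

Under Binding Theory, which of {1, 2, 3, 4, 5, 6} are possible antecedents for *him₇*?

*him* is a pronoun, so Principle B applies: it must be free in its binding domain.
Binding domain of *him₇*: the embedded TP, whose subject is [Hugo₅'s lawyer]₆.
*Emil₁* and the pronoun do not c-command one another → neither Principle B nor Principle C is at stake; coindexation permitted.
*[Emil₁'s brother]₂* c-commands the pronoun but from outside its binding domain, and is not c-commanded by it → coindexation permitted.
*Tariq₃* and the pronoun do not c-command one another → neither Principle B nor Principle C is at stake; coindexation permitted.
*[Tariq₃'s brother]₄* c-commands the pronoun but from outside its binding domain, and is not c-commanded by it → coindexation permitted.
*Hugo₅* and the pronoun do not c-command one another → neither Principle B nor Principle C is at stake; coindexation permitted.
*[Hugo₅'s lawyer]₆* c-commands the pronoun within its binding domain → coindexation would violate Principle B.

{1, 2, 3, 4, 5}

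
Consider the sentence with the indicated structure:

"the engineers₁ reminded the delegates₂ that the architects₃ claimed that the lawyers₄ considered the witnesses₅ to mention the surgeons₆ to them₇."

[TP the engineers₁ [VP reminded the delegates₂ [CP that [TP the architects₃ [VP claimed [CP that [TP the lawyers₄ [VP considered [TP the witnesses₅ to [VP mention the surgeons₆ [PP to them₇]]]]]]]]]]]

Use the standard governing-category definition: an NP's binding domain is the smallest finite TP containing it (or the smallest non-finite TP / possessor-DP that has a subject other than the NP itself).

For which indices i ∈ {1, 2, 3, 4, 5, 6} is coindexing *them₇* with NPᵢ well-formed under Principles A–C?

*them* is a pronoun, so Principle B applies: it must be free in its binding domain.
Binding domain of *them₇*: the embedded TP, whose subject is the witnesses₅.
*the engineers₁* c-commands the pronoun but from outside its binding domain, and is not c-commanded by it → coindexation permitted.
*the delegates₂* c-commands the pronoun but from outside its binding domain, and is not c-commanded by it → coindexation permitted.
*the architects₃* c-commands the pronoun but from outside its binding domain, and is not c-commanded by it → coindexation permitted.
*the lawyers₄* c-commands the pronoun but from outside its binding domain, and is not c-commanded by it → coindexation permitted.
*the witnesses₅* c-commands the pronoun within its binding domain → coindexation would violate Principle B.
*the surgeons₆* c-commands the pronoun within its binding domain → coindexation would violate Principle B.

{1, 2, 3, 4}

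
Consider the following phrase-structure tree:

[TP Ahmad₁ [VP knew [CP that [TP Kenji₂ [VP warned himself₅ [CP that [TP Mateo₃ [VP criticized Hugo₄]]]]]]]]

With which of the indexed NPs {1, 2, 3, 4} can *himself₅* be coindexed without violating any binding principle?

{2}

*himself* is an anaphor, so Principle A applies: it must be bound in its binding domain.
Binding domain of *himself₅*: the embedded TP, whose subject is Kenji₂.
*Ahmad₁* c-commands the anaphor but is outside its binding domain → cannot satisfy Principle A.
*Kenji₂* c-commands the anaphor within its binding domain → licit binder.
*Mateo₃* does not c-command the anaphor → cannot bind it.
*Hugo₄* does not c-command the anaphor → cannot bind it.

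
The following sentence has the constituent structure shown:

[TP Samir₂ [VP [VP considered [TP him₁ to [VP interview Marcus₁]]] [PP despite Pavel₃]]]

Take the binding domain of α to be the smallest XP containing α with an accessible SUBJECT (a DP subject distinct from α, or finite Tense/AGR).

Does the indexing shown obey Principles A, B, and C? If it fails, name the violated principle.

Principle C

The two coindexed NPs are *him₁* and *Marcus₁*.
*Marcus₁* is an R-expression. Principle C requires it to be free everywhere.
*him₁* c-commands it and carries the same index.
The R-expression is bound → Principle C violation.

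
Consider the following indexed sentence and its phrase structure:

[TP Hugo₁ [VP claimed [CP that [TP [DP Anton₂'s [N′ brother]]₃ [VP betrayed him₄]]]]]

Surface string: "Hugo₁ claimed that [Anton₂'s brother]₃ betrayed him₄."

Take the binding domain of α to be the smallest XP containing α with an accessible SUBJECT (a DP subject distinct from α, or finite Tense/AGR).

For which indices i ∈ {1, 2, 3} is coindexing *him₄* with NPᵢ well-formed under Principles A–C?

{1, 2}

*him* is a pronoun, so Principle B applies: it must be free in its binding domain.
Binding domain of *him₄*: the embedded TP, whose subject is [Anton₂'s brother]₃.
*Hugo₁* c-commands the pronoun but from outside its binding domain, and is not c-commanded by it → coindexation permitted.
*Anton₂* and the pronoun do not c-command one another → neither Principle B nor Principle C is at stake; coindexation permitted.
*[Anton₂'s brother]₃* c-commands the pronoun within its binding domain → coindexation would violate Principle B.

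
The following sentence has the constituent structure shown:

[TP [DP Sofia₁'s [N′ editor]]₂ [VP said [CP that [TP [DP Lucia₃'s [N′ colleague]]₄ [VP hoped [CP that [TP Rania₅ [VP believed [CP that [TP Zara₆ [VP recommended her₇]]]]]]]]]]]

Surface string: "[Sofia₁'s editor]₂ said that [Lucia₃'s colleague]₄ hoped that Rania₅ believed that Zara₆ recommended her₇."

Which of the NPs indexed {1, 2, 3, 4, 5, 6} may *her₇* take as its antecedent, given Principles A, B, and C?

{1, 2, 3, 4, 5}

*her* is a pronoun, so Principle B applies: it must be free in its binding domain.
Binding domain of *her₇*: the embedded TP, whose subject is Zara₆.
*Sofia₁* and the pronoun do not c-command one another → neither Principle B nor Principle C is at stake; coindexation permitted.
*[Sofia₁'s editor]₂* c-commands the pronoun but from outside its binding domain, and is not c-commanded by it → coindexation permitted.
*Lucia₃* and the pronoun do not c-command one another → neither Principle B nor Principle C is at stake; coindexation permitted.
*[Lucia₃'s colleague]₄* c-commands the pronoun but from outside its binding domain, and is not c-commanded by it → coindexation permitted.
*Rania₅* c-commands the pronoun but from outside its binding domain, and is not c-commanded by it → coindexation permitted.
*Zara₆* c-commands the pronoun within its binding domain → coindexation would violate Principle B.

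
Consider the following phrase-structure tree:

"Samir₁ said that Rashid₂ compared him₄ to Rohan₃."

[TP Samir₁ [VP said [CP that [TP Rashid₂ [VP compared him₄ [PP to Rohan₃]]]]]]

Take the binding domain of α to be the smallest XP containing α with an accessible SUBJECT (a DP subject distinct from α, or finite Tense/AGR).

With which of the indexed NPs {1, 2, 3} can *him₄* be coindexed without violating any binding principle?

*him* is a pronoun, so Principle B applies: it must be free in its binding domain.
Binding domain of *him₄*: the embedded TP, whose subject is Rashid₂.
*Samir₁* c-commands the pronoun but from outside its binding domain, and is not c-commanded by it → coindexation permitted.
*Rashid₂* c-commands the pronoun within its binding domain → coindexation would violate Principle B.
*Rohan₃*: the pronoun c-commands this R-expression → coindexation would violate Principle C on *Rohan₃*.

{1}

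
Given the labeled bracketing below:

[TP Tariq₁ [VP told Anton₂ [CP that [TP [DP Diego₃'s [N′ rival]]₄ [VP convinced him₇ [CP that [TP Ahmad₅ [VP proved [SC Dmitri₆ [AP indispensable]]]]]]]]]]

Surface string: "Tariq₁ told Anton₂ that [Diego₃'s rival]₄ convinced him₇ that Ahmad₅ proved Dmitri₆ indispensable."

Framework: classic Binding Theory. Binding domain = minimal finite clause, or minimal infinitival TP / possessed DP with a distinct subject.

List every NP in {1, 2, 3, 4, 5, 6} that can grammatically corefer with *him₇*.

*him* is a pronoun, so Principle B applies: it must be free in its binding domain.
Binding domain of *him₇*: the embedded TP, whose subject is [Diego₃'s rival]₄.
*Tariq₁* c-commands the pronoun but from outside its binding domain, and is not c-commanded by it → coindexation permitted.
*Anton₂* c-commands the pronoun but from outside its binding domain, and is not c-commanded by it → coindexation permitted.
*Diego₃* and the pronoun do not c-command one another → neither Principle B nor Principle C is at stake; coindexation permitted.
*[Diego₃'s rival]₄* c-commands the pronoun within its binding domain → coindexation would violate Principle B.
*Ahmad₅*: the pronoun c-commands this R-expression → coindexation would violate Principle C on *Ahmad₅*.
*Dmitri₆*: the pronoun c-commands this R-expression → coindexation would violate Principle C on *Dmitri₆*.

{1, 2, 3}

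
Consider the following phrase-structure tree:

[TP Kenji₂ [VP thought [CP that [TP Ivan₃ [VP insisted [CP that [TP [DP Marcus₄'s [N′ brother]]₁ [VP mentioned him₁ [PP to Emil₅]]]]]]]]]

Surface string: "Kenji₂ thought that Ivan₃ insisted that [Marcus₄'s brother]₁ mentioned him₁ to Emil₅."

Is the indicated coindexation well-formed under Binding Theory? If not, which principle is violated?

The two coindexed NPs are *[Marcus₄'s brother]₁* and *him₁*.
*him₁* is a pronoun. Its binding domain is the embedded TP, whose subject is [Marcus₄'s brother]₁.
*[Marcus₄'s brother]₁* c-commands it within that domain and carries the same index.
The pronoun is locally bound → Principle B violation.

Principle B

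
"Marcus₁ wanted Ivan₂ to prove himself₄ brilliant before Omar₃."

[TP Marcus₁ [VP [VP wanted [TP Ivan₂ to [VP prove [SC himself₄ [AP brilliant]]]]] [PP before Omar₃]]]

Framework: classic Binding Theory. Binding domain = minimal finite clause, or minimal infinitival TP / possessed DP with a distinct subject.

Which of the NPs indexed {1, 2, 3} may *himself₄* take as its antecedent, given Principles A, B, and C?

*himself* is an anaphor, so Principle A applies: it must be bound in its binding domain.
Binding domain of *himself₄*: the embedded TP, whose subject is Ivan₂.
*Marcus₁* c-commands the anaphor but is outside its binding domain → cannot satisfy Principle A.
*Ivan₂* c-commands the anaphor within its binding domain → licit binder.
*Omar₃* does not c-command the anaphor → cannot bind it.

{2}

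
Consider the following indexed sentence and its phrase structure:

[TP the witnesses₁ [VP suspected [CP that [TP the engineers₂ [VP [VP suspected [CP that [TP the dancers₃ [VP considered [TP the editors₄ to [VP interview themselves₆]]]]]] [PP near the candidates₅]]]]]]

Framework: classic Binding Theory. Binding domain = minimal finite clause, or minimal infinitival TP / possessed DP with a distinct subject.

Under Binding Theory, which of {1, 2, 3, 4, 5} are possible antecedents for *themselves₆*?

{4}

*themselves* is an anaphor, so Principle A applies: it must be bound in its binding domain.
Binding domain of *themselves₆*: the embedded TP, whose subject is the editors₄.
*the witnesses₁* c-commands the anaphor but is outside its binding domain → cannot satisfy Principle A.
*the engineers₂* c-commands the anaphor but is outside its binding domain → cannot satisfy Principle A.
*the dancers₃* c-commands the anaphor but is outside its binding domain → cannot satisfy Principle A.
*the editors₄* c-commands the anaphor within its binding domain → licit binder.
*the candidates₅* does not c-command the anaphor → cannot bind it.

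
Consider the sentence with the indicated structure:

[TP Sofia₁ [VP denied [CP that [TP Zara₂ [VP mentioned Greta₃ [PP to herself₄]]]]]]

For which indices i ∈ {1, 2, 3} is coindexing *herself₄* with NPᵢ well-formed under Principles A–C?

{2, 3}

*herself* is an anaphor, so Principle A applies: it must be bound in its binding domain.
Binding domain of *herself₄*: the embedded TP, whose subject is Zara₂.
*Sofia₁* c-commands the anaphor but is outside its binding domain → cannot satisfy Principle A.
*Zara₂* c-commands the anaphor within its binding domain → licit binder.
*Greta₃* c-commands the anaphor within its binding domain → licit binder.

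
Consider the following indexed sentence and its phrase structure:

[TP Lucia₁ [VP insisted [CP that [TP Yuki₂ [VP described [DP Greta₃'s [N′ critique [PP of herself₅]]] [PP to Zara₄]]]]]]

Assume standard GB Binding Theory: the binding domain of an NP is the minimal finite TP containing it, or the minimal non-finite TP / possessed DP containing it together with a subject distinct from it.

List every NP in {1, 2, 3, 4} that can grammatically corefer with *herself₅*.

*herself* is an anaphor, so Principle A applies: it must be bound in its binding domain.
Binding domain of *herself₅*: the possessed DP, whose subject is Greta₃.
*Lucia₁* c-commands the anaphor but is outside its binding domain → cannot satisfy Principle A.
*Yuki₂* c-commands the anaphor but is outside its binding domain → cannot satisfy Principle A.
*Greta₃* c-commands the anaphor within its binding domain → licit binder.
*Zara₄* does not c-command the anaphor → cannot bind it.

{3}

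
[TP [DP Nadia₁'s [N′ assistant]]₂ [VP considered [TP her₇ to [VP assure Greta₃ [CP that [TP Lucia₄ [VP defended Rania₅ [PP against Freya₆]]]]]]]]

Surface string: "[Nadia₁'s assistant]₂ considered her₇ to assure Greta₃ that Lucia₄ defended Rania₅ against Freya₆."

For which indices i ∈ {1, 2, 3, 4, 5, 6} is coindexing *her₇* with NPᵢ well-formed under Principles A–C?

{1}

*her* is a pronoun, so Principle B applies: it must be free in its binding domain.
Binding domain of *her₇*: the matrix TP, whose subject is [Nadia₁'s assistant]₂.
*Nadia₁* and the pronoun do not c-command one another → neither Principle B nor Principle C is at stake; coindexation permitted.
*[Nadia₁'s assistant]₂* c-commands the pronoun within its binding domain → coindexation would violate Principle B.
*Greta₃*: the pronoun c-commands this R-expression → coindexation would violate Principle C on *Greta₃*.
*Lucia₄*: the pronoun c-commands this R-expression → coindexation would violate Principle C on *Lucia₄*.
*Rania₅*: the pronoun c-commands this R-expression → coindexation would violate Principle C on *Rania₅*.
*Freya₆*: the pronoun c-commands this R-expression → coindexation would violate Principle C on *Freya₆*.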